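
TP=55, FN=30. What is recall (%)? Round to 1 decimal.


Recall = TP / (TP + FN) * 100
= 55 / (55 + 30)
= 55 / 85
= 0.6471
= 64.7%

64.7


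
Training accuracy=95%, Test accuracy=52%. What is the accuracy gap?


Gap = train_accuracy - test_accuracy
= 95 - 52
= 43%
This large gap strongly indicates overfitting.

43


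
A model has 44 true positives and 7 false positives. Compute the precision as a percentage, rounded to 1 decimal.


Precision = TP / (TP + FP) * 100
= 44 / (44 + 7)
= 44 / 51
= 0.8627
= 86.3%

86.3


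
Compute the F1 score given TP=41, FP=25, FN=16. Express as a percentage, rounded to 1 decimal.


Precision = TP / (TP + FP) = 41 / 66 = 0.6212
Recall = TP / (TP + FN) = 41 / 57 = 0.7193
F1 = 2 * P * R / (P + R)
= 2 * 0.6212 * 0.7193 / (0.6212 + 0.7193)
= 0.8937 / 1.3405
= 0.6667
As percentage: 66.7%

66.7


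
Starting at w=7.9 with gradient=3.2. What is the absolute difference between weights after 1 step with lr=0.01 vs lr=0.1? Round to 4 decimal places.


With lr=0.01: w_new = 7.9 - 0.01 * 3.2 = 7.868
With lr=0.1: w_new = 7.9 - 0.1 * 3.2 = 7.58
Absolute difference = |7.868 - 7.58|
= 0.2880

0.2880


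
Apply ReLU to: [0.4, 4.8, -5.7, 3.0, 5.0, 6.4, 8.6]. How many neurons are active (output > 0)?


ReLU(x) = max(0, x) for each element:
ReLU(0.4) = 0.4
ReLU(4.8) = 4.8
ReLU(-5.7) = 0
ReLU(3.0) = 3.0
ReLU(5.0) = 5.0
ReLU(6.4) = 6.4
ReLU(8.6) = 8.6
Active neurons (>0): 6

6


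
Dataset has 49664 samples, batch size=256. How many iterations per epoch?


Iterations per epoch = dataset_size / batch_size
= 49664 / 256
= 194

194


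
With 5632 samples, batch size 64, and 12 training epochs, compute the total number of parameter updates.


Iterations per epoch = 5632 / 64 = 88
Total updates = iterations_per_epoch * epochs
= 88 * 12
= 1056

1056


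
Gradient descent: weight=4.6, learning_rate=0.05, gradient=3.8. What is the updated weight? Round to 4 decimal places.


w_new = w_old - lr * gradient
= 4.6 - 0.05 * 3.8
= 4.6 - (0.19)
= 4.4100

4.4100


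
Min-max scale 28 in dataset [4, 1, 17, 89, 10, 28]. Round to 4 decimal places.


Min = 1, Max = 89
Range = 89 - 1 = 88
Scaled = (x - min) / (max - min)
= (28 - 1) / 88
= 27 / 88
= 0.3068

0.3068


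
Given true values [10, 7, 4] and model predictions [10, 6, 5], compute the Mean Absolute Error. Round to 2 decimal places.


Absolute errors: [0, 1, 1]
Sum of absolute errors = 2
MAE = 2 / 3 = 0.67

0.67


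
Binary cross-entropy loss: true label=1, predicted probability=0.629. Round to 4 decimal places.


For y=1: Loss = -log(p)
= -log(0.629)
= -(-0.4636)
= 0.4636

0.4636


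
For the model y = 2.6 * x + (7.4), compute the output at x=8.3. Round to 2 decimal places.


y = 2.6 * 8.3 + (7.4)
= 21.58 + (7.4)
= 28.98

28.98


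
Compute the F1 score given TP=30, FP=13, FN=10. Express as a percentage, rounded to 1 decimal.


Precision = TP / (TP + FP) = 30 / 43 = 0.6977
Recall = TP / (TP + FN) = 30 / 40 = 0.75
F1 = 2 * P * R / (P + R)
= 2 * 0.6977 * 0.75 / (0.6977 + 0.75)
= 1.0465 / 1.4477
= 0.7229
As percentage: 72.3%

72.3


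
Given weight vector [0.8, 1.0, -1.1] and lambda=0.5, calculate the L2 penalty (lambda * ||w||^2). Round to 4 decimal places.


Squaring each weight:
0.8^2 = 0.64
1.0^2 = 1.0
(-1.1)^2 = 1.21
Sum of squares = 2.85
Penalty = 0.5 * 2.85 = 1.4250

1.4250


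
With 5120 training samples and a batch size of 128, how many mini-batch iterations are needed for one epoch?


Iterations per epoch = dataset_size / batch_size
= 5120 / 128
= 40

40


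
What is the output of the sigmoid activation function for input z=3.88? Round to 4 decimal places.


sigmoid(z) = 1 / (1 + exp(-z))
exp(-(3.88)) = exp(-3.88) = 0.0207
1 + 0.0207 = 1.0207
1 / 1.0207 = 0.9798

0.9798


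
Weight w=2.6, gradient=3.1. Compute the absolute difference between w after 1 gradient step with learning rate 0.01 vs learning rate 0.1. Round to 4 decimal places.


With lr=0.01: w_new = 2.6 - 0.01 * 3.1 = 2.569
With lr=0.1: w_new = 2.6 - 0.1 * 3.1 = 2.29
Absolute difference = |2.569 - 2.29|
= 0.2790

0.2790


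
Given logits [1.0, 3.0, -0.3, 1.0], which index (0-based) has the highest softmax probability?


Softmax is a monotonic transformation, so it preserves the argmax.
We need to find the index of the maximum logit.
Index 0: 1.0
Index 1: 3.0
Index 2: -0.3
Index 3: 1.0
Maximum logit = 3.0 at index 1

1


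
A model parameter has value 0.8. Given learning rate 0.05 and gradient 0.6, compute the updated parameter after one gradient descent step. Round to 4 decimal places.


w_new = w_old - lr * gradient
= 0.8 - 0.05 * 0.6
= 0.8 - (0.03)
= 0.7700

0.7700


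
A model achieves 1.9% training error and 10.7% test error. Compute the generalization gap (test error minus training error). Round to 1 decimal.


Generalization gap = test_error - train_error
= 10.7 - 1.9
= 8.8%
A moderate gap.

8.8


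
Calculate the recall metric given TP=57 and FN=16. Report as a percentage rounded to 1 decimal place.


Recall = TP / (TP + FN) * 100
= 57 / (57 + 16)
= 57 / 73
= 0.7808
= 78.1%

78.1


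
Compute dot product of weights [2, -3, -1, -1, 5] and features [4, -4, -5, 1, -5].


Element-wise products:
2 * 4 = 8
-3 * -4 = 12
-1 * -5 = 5
-1 * 1 = -1
5 * -5 = -25
Sum = 8 + 12 + 5 + -1 + -25
= -1

-1


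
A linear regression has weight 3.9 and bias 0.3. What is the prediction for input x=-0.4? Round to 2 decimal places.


y = 3.9 * -0.4 + (0.3)
= -1.56 + (0.3)
= -1.26

-1.26


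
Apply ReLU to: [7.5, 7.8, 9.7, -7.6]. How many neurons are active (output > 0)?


ReLU(x) = max(0, x) for each element:
ReLU(7.5) = 7.5
ReLU(7.8) = 7.8
ReLU(9.7) = 9.7
ReLU(-7.6) = 0
Active neurons (>0): 3

3


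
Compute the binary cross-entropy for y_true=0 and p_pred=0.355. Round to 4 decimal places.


For y=0: Loss = -log(1-p)
= -log(1 - 0.355)
= -log(0.645)
= -(-0.4385)
= 0.4385

0.4385


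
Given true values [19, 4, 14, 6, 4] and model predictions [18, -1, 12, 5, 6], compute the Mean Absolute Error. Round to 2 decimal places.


Absolute errors: [1, 5, 2, 1, 2]
Sum of absolute errors = 11
MAE = 11 / 5 = 2.20

2.20


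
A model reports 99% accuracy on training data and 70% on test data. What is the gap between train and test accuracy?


Gap = train_accuracy - test_accuracy
= 99 - 70
= 29%
This large gap strongly indicates overfitting.

29


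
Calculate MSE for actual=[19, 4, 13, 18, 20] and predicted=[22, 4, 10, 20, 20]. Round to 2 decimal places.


Differences: [-3, 0, 3, -2, 0]
Squared errors: [9, 0, 9, 4, 0]
Sum of squared errors = 22
MSE = 22 / 5 = 4.40

4.40


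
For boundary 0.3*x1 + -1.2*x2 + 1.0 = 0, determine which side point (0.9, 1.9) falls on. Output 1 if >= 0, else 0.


Compute 0.3 * 0.9 + -1.2 * 1.9 + 1.0
= 0.27 + -2.28 + 1.0
= -1.01
Since -1.01 < 0, the point is on the negative side.

0


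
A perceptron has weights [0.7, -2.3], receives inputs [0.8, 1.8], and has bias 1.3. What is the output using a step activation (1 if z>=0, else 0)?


z = w . x + b
= 0.7*0.8 + -2.3*1.8 + 1.3
= 0.56 + -4.14 + 1.3
= -3.58 + 1.3
= -2.28
Since z = -2.28 < 0, output = 0

0


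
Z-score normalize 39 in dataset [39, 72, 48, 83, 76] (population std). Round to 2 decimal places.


Mean = (39 + 72 + 48 + 83 + 76) / 5 = 63.6
Variance = sum((x_i - mean)^2) / n = 289.84
Std = sqrt(289.84) = 17.0247
Z = (x - mean) / std
= (39 - 63.6) / 17.0247
= -24.6 / 17.0247
= -1.44

-1.44


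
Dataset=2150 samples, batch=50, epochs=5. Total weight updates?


Iterations per epoch = 2150 / 50 = 43
Total updates = iterations_per_epoch * epochs
= 43 * 5
= 215

215


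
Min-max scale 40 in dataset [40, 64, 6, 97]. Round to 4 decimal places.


Min = 6, Max = 97
Range = 97 - 6 = 91
Scaled = (x - min) / (max - min)
= (40 - 6) / 91
= 34 / 91
= 0.3736

0.3736


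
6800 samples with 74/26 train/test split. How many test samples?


Train samples = 6800 * 74% = 5032
Test samples = 6800 - 5032
= 1768

1768


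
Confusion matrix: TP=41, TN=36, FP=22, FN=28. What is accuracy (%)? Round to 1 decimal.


Accuracy = (TP + TN) / (TP + TN + FP + FN) * 100
= (41 + 36) / (41 + 36 + 22 + 28)
= 77 / 127
= 0.6063
= 60.6%

60.6


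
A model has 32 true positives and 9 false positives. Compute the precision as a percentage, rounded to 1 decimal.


Precision = TP / (TP + FP) * 100
= 32 / (32 + 9)
= 32 / 41
= 0.7805
= 78.0%

78.0


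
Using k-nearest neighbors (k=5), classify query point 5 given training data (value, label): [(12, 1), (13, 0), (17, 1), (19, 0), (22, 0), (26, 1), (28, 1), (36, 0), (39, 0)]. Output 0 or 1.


Distances from query 5:
Point 12 (class 1): distance = 7
Point 13 (class 0): distance = 8
Point 17 (class 1): distance = 12
Point 19 (class 0): distance = 14
Point 22 (class 0): distance = 17
K=5 nearest neighbors: classes = [1, 0, 1, 0, 0]
Votes for class 1: 2 / 5
Majority vote => class 0

0


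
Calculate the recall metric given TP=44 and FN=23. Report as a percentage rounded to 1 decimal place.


Recall = TP / (TP + FN) * 100
= 44 / (44 + 23)
= 44 / 67
= 0.6567
= 65.7%

65.7


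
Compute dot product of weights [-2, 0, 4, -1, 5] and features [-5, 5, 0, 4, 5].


Element-wise products:
-2 * -5 = 10
0 * 5 = 0
4 * 0 = 0
-1 * 4 = -4
5 * 5 = 25
Sum = 10 + 0 + 0 + -4 + 25
= 31

31


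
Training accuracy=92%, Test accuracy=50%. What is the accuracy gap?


Gap = train_accuracy - test_accuracy
= 92 - 50
= 42%
This large gap strongly indicates overfitting.

42


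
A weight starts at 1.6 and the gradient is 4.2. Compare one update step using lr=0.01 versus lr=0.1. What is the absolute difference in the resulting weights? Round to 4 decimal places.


With lr=0.01: w_new = 1.6 - 0.01 * 4.2 = 1.558
With lr=0.1: w_new = 1.6 - 0.1 * 4.2 = 1.18
Absolute difference = |1.558 - 1.18|
= 0.3780

0.3780


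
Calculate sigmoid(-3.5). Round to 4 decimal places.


sigmoid(z) = 1 / (1 + exp(-z))
exp(-(-3.5)) = exp(3.5) = 33.1155
1 + 33.1155 = 34.1155
1 / 34.1155 = 0.0293

0.0293


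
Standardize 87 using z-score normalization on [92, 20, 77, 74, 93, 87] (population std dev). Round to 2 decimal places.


Mean = (92 + 20 + 77 + 74 + 93 + 87) / 6 = 73.8333
Variance = sum((x_i - mean)^2) / n = 629.8056
Std = sqrt(629.8056) = 25.0959
Z = (x - mean) / std
= (87 - 73.8333) / 25.0959
= 13.1667 / 25.0959
= 0.52

0.52


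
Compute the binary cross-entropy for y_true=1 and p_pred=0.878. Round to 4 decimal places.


For y=1: Loss = -log(p)
= -log(0.878)
= -(-0.1301)
= 0.1301

0.1301


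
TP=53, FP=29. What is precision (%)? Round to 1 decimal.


Precision = TP / (TP + FP) * 100
= 53 / (53 + 29)
= 53 / 82
= 0.6463
= 64.6%

64.6


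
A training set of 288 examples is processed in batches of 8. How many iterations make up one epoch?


Iterations per epoch = dataset_size / batch_size
= 288 / 8
= 36

36


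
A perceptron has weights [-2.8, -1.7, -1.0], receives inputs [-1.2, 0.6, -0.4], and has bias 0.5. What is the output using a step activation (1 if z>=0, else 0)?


z = w . x + b
= -2.8*-1.2 + -1.7*0.6 + -1.0*-0.4 + 0.5
= 3.36 + -1.02 + 0.4 + 0.5
= 2.74 + 0.5
= 3.24
Since z = 3.24 >= 0, output = 1

1


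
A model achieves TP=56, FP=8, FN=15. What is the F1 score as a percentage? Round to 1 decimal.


Precision = TP / (TP + FP) = 56 / 64 = 0.875
Recall = TP / (TP + FN) = 56 / 71 = 0.7887
F1 = 2 * P * R / (P + R)
= 2 * 0.875 * 0.7887 / (0.875 + 0.7887)
= 1.3803 / 1.6637
= 0.8296
As percentage: 83.0%

83.0


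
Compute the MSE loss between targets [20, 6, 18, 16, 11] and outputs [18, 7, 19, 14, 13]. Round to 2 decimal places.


Differences: [2, -1, -1, 2, -2]
Squared errors: [4, 1, 1, 4, 4]
Sum of squared errors = 14
MSE = 14 / 5 = 2.80

2.80


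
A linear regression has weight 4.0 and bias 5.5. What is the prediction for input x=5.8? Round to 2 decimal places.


y = 4.0 * 5.8 + (5.5)
= 23.2 + (5.5)
= 28.70

28.70


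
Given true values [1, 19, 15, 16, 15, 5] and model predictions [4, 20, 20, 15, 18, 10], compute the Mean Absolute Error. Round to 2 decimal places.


Absolute errors: [3, 1, 5, 1, 3, 5]
Sum of absolute errors = 18
MAE = 18 / 6 = 3.00

3.00


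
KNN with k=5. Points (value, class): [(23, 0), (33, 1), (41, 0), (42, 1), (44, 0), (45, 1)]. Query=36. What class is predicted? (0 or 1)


Distances from query 36:
Point 33 (class 1): distance = 3
Point 41 (class 0): distance = 5
Point 42 (class 1): distance = 6
Point 44 (class 0): distance = 8
Point 45 (class 1): distance = 9
K=5 nearest neighbors: classes = [1, 0, 1, 0, 1]
Votes for class 1: 3 / 5
Majority vote => class 1

1


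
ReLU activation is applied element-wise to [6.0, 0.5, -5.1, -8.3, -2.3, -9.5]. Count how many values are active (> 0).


ReLU(x) = max(0, x) for each element:
ReLU(6.0) = 6.0
ReLU(0.5) = 0.5
ReLU(-5.1) = 0
ReLU(-8.3) = 0
ReLU(-2.3) = 0
ReLU(-9.5) = 0
Active neurons (>0): 2

2


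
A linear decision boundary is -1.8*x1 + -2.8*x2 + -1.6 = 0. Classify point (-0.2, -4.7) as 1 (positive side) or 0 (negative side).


Compute -1.8 * -0.2 + -2.8 * -4.7 + -1.6
= 0.36 + 13.16 + -1.6
= 11.92
Since 11.92 >= 0, the point is on the positive side.

1


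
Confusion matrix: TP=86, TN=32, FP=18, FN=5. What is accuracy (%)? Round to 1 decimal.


Accuracy = (TP + TN) / (TP + TN + FP + FN) * 100
= (86 + 32) / (86 + 32 + 18 + 5)
= 118 / 141
= 0.8369
= 83.7%

83.7


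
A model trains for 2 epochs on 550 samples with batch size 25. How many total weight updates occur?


Iterations per epoch = 550 / 25 = 22
Total updates = iterations_per_epoch * epochs
= 22 * 2
= 44

44


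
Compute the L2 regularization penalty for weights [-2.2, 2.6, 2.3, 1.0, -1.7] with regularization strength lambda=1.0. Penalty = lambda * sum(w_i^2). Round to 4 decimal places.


Squaring each weight:
(-2.2)^2 = 4.84
2.6^2 = 6.76
2.3^2 = 5.29
1.0^2 = 1.0
(-1.7)^2 = 2.89
Sum of squares = 20.78
Penalty = 1.0 * 20.78 = 20.7800

20.7800


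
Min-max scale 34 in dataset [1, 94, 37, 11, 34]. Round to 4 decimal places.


Min = 1, Max = 94
Range = 94 - 1 = 93
Scaled = (x - min) / (max - min)
= (34 - 1) / 93
= 33 / 93
= 0.3548

0.3548


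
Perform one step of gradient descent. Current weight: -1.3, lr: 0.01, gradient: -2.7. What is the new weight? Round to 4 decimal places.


w_new = w_old - lr * gradient
= -1.3 - 0.01 * -2.7
= -1.3 - (-0.027)
= -1.2730

-1.2730


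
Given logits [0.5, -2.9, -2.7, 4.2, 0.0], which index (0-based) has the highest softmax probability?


Softmax is a monotonic transformation, so it preserves the argmax.
We need to find the index of the maximum logit.
Index 0: 0.5
Index 1: -2.9
Index 2: -2.7
Index 3: 4.2
Index 4: 0.0
Maximum logit = 4.2 at index 3

3


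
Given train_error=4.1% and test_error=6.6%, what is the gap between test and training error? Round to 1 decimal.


Generalization gap = test_error - train_error
= 6.6 - 4.1
= 2.5%
A moderate gap.

2.5


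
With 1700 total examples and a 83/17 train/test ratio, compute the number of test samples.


Train samples = 1700 * 83% = 1411
Test samples = 1700 - 1411
= 289

289


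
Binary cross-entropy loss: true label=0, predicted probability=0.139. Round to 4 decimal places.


For y=0: Loss = -log(1-p)
= -log(1 - 0.139)
= -log(0.861)
= -(-0.1497)
= 0.1497

0.1497


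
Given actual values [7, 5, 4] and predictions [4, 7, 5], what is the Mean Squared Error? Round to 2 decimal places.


Differences: [3, -2, -1]
Squared errors: [9, 4, 1]
Sum of squared errors = 14
MSE = 14 / 3 = 4.67

4.67


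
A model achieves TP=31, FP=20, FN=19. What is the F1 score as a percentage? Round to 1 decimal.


Precision = TP / (TP + FP) = 31 / 51 = 0.6078
Recall = TP / (TP + FN) = 31 / 50 = 0.62
F1 = 2 * P * R / (P + R)
= 2 * 0.6078 * 0.62 / (0.6078 + 0.62)
= 0.7537 / 1.2278
= 0.6139
As percentage: 61.4%

61.4


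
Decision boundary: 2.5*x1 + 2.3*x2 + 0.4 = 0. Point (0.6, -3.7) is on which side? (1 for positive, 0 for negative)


Compute 2.5 * 0.6 + 2.3 * -3.7 + 0.4
= 1.5 + -8.51 + 0.4
= -6.61
Since -6.61 < 0, the point is on the negative side.

0


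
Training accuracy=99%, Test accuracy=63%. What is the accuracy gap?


Gap = train_accuracy - test_accuracy
= 99 - 63
= 36%
This large gap strongly indicates overfitting.

36


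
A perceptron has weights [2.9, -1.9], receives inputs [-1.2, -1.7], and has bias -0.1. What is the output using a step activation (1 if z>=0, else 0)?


z = w . x + b
= 2.9*-1.2 + -1.9*-1.7 + -0.1
= -3.48 + 3.23 + -0.1
= -0.25 + -0.1
= -0.35
Since z = -0.35 < 0, output = 0

0


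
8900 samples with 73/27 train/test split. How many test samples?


Train samples = 8900 * 73% = 6497
Test samples = 8900 - 6497
= 2403

2403


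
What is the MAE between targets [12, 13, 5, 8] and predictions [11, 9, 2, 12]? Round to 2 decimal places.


Absolute errors: [1, 4, 3, 4]
Sum of absolute errors = 12
MAE = 12 / 4 = 3.00

3.00


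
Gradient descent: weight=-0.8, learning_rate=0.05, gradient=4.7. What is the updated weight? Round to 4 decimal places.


w_new = w_old - lr * gradient
= -0.8 - 0.05 * 4.7
= -0.8 - (0.235)
= -1.0350

-1.0350


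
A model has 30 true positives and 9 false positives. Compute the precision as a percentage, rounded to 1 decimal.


Precision = TP / (TP + FP) * 100
= 30 / (30 + 9)
= 30 / 39
= 0.7692
= 76.9%

76.9


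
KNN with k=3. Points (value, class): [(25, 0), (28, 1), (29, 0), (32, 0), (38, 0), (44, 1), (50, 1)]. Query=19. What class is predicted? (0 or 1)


Distances from query 19:
Point 25 (class 0): distance = 6
Point 28 (class 1): distance = 9
Point 29 (class 0): distance = 10
K=3 nearest neighbors: classes = [0, 1, 0]
Votes for class 1: 1 / 3
Majority vote => class 0

0


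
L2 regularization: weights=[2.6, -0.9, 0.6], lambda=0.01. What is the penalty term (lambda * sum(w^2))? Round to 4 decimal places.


Squaring each weight:
2.6^2 = 6.76
(-0.9)^2 = 0.81
0.6^2 = 0.36
Sum of squares = 7.93
Penalty = 0.01 * 7.93 = 0.0793

0.0793


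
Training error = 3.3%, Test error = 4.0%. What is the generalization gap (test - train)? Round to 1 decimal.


Generalization gap = test_error - train_error
= 4.0 - 3.3
= 0.7%
A small gap suggests good generalization.

0.7


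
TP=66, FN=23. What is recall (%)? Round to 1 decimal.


Recall = TP / (TP + FN) * 100
= 66 / (66 + 23)
= 66 / 89
= 0.7416
= 74.2%

74.2


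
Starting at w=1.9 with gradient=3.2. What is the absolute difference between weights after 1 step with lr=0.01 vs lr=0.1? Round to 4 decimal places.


With lr=0.01: w_new = 1.9 - 0.01 * 3.2 = 1.868
With lr=0.1: w_new = 1.9 - 0.1 * 3.2 = 1.58
Absolute difference = |1.868 - 1.58|
= 0.2880

0.2880


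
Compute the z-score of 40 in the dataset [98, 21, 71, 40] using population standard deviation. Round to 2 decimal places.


Mean = (98 + 21 + 71 + 40) / 4 = 57.5
Variance = sum((x_i - mean)^2) / n = 865.25
Std = sqrt(865.25) = 29.4151
Z = (x - mean) / std
= (40 - 57.5) / 29.4151
= -17.5 / 29.4151
= -0.59

-0.59


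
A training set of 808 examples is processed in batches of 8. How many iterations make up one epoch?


Iterations per epoch = dataset_size / batch_size
= 808 / 8
= 101

101


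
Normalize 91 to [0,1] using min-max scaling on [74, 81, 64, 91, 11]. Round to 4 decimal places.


Min = 11, Max = 91
Range = 91 - 11 = 80
Scaled = (x - min) / (max - min)
= (91 - 11) / 80
= 80 / 80
= 1.0000

1.0000


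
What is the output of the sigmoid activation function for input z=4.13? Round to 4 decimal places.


sigmoid(z) = 1 / (1 + exp(-z))
exp(-(4.13)) = exp(-4.13) = 0.0161
1 + 0.0161 = 1.0161
1 / 1.0161 = 0.9842

0.9842


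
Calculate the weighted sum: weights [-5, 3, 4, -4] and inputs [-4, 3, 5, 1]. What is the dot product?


Element-wise products:
-5 * -4 = 20
3 * 3 = 9
4 * 5 = 20
-4 * 1 = -4
Sum = 20 + 9 + 20 + -4
= 45

45


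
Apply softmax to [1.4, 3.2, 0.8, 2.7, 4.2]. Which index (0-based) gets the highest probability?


Softmax is a monotonic transformation, so it preserves the argmax.
We need to find the index of the maximum logit.
Index 0: 1.4
Index 1: 3.2
Index 2: 0.8
Index 3: 2.7
Index 4: 4.2
Maximum logit = 4.2 at index 4

4


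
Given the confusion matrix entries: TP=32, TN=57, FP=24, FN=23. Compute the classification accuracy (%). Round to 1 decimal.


Accuracy = (TP + TN) / (TP + TN + FP + FN) * 100
= (32 + 57) / (32 + 57 + 24 + 23)
= 89 / 136
= 0.6544
= 65.4%

65.4


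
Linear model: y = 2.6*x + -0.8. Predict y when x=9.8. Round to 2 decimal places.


y = 2.6 * 9.8 + (-0.8)
= 25.48 + (-0.8)
= 24.68

24.68


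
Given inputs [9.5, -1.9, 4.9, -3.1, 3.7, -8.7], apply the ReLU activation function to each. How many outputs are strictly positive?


ReLU(x) = max(0, x) for each element:
ReLU(9.5) = 9.5
ReLU(-1.9) = 0
ReLU(4.9) = 4.9
ReLU(-3.1) = 0
ReLU(3.7) = 3.7
ReLU(-8.7) = 0
Active neurons (>0): 3

3


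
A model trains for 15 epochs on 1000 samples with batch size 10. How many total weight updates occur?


Iterations per epoch = 1000 / 10 = 100
Total updates = iterations_per_epoch * epochs
= 100 * 15
= 1500

1500


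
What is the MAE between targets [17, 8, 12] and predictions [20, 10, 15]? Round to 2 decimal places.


Absolute errors: [3, 2, 3]
Sum of absolute errors = 8
MAE = 8 / 3 = 2.67

2.67


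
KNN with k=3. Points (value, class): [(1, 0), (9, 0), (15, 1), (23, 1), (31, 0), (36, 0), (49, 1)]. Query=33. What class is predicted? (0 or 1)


Distances from query 33:
Point 31 (class 0): distance = 2
Point 36 (class 0): distance = 3
Point 23 (class 1): distance = 10
K=3 nearest neighbors: classes = [0, 0, 1]
Votes for class 1: 1 / 3
Majority vote => class 0

0


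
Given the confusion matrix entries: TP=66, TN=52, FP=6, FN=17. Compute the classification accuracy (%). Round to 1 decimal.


Accuracy = (TP + TN) / (TP + TN + FP + FN) * 100
= (66 + 52) / (66 + 52 + 6 + 17)
= 118 / 141
= 0.8369
= 83.7%

83.7


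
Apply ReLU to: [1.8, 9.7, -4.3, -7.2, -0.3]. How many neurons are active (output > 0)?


ReLU(x) = max(0, x) for each element:
ReLU(1.8) = 1.8
ReLU(9.7) = 9.7
ReLU(-4.3) = 0
ReLU(-7.2) = 0
ReLU(-0.3) = 0
Active neurons (>0): 2

2


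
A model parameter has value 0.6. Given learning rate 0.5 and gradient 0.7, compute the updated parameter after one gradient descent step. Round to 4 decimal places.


w_new = w_old - lr * gradient
= 0.6 - 0.5 * 0.7
= 0.6 - (0.35)
= 0.2500

0.2500


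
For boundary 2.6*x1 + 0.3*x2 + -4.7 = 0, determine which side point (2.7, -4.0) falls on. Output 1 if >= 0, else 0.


Compute 2.6 * 2.7 + 0.3 * -4.0 + -4.7
= 7.02 + -1.2 + -4.7
= 1.12
Since 1.12 >= 0, the point is on the positive side.

1


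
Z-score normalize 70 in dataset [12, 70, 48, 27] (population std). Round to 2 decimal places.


Mean = (12 + 70 + 48 + 27) / 4 = 39.25
Variance = sum((x_i - mean)^2) / n = 478.6875
Std = sqrt(478.6875) = 21.8789
Z = (x - mean) / std
= (70 - 39.25) / 21.8789
= 30.75 / 21.8789
= 1.41

1.41


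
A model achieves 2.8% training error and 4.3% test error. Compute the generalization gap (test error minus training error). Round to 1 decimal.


Generalization gap = test_error - train_error
= 4.3 - 2.8
= 1.5%
A small gap suggests good generalization.

1.5


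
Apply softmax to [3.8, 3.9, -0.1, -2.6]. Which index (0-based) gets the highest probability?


Softmax is a monotonic transformation, so it preserves the argmax.
We need to find the index of the maximum logit.
Index 0: 3.8
Index 1: 3.9
Index 2: -0.1
Index 3: -2.6
Maximum logit = 3.9 at index 1

1


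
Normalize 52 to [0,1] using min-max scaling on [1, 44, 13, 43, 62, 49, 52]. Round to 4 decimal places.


Min = 1, Max = 62
Range = 62 - 1 = 61
Scaled = (x - min) / (max - min)
= (52 - 1) / 61
= 51 / 61
= 0.8361

0.8361


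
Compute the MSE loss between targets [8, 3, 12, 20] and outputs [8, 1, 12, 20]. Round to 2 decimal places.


Differences: [0, 2, 0, 0]
Squared errors: [0, 4, 0, 0]
Sum of squared errors = 4
MSE = 4 / 4 = 1.00

1.00


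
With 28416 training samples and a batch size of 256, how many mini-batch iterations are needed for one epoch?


Iterations per epoch = dataset_size / batch_size
= 28416 / 256
= 111

111


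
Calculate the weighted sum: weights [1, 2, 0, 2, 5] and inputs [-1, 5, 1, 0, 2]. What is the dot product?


Element-wise products:
1 * -1 = -1
2 * 5 = 10
0 * 1 = 0
2 * 0 = 0
5 * 2 = 10
Sum = -1 + 10 + 0 + 0 + 10
= 19

19


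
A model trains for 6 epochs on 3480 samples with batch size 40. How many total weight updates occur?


Iterations per epoch = 3480 / 40 = 87
Total updates = iterations_per_epoch * epochs
= 87 * 6
= 522

522


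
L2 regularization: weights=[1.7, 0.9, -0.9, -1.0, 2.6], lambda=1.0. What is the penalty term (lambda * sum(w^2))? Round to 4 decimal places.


Squaring each weight:
1.7^2 = 2.89
0.9^2 = 0.81
(-0.9)^2 = 0.81
(-1.0)^2 = 1.0
2.6^2 = 6.76
Sum of squares = 12.27
Penalty = 1.0 * 12.27 = 12.2700

12.2700


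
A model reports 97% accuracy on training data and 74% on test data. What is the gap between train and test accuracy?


Gap = train_accuracy - test_accuracy
= 97 - 74
= 23%
This large gap strongly indicates overfitting.

23


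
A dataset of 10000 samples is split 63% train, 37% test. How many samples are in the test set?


Train samples = 10000 * 63% = 6300
Test samples = 10000 - 6300
= 3700

3700


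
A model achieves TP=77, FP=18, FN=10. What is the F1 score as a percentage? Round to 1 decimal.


Precision = TP / (TP + FP) = 77 / 95 = 0.8105
Recall = TP / (TP + FN) = 77 / 87 = 0.8851
F1 = 2 * P * R / (P + R)
= 2 * 0.8105 * 0.8851 / (0.8105 + 0.8851)
= 1.4347 / 1.6956
= 0.8462
As percentage: 84.6%

84.6


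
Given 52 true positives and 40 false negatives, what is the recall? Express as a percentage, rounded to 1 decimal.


Recall = TP / (TP + FN) * 100
= 52 / (52 + 40)
= 52 / 92
= 0.5652
= 56.5%

56.5


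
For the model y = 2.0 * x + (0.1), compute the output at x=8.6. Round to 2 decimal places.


y = 2.0 * 8.6 + (0.1)
= 17.2 + (0.1)
= 17.30

17.30


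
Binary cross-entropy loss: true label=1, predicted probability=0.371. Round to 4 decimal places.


For y=1: Loss = -log(p)
= -log(0.371)
= -(-0.9916)
= 0.9916

0.9916


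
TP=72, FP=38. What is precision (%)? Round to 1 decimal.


Precision = TP / (TP + FP) * 100
= 72 / (72 + 38)
= 72 / 110
= 0.6545
= 65.5%

65.5


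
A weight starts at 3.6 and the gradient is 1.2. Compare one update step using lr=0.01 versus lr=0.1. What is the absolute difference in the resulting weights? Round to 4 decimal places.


With lr=0.01: w_new = 3.6 - 0.01 * 1.2 = 3.588
With lr=0.1: w_new = 3.6 - 0.1 * 1.2 = 3.48
Absolute difference = |3.588 - 3.48|
= 0.1080

0.1080


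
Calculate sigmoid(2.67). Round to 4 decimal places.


sigmoid(z) = 1 / (1 + exp(-z))
exp(-(2.67)) = exp(-2.67) = 0.0693
1 + 0.0693 = 1.0693
1 / 1.0693 = 0.9352

0.9352


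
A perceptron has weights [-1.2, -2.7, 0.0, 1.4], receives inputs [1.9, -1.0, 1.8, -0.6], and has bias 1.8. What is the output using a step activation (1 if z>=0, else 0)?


z = w . x + b
= -1.2*1.9 + -2.7*-1.0 + 0.0*1.8 + 1.4*-0.6 + 1.8
= -2.28 + 2.7 + 0.0 + -0.84 + 1.8
= -0.42 + 1.8
= 1.38
Since z = 1.38 >= 0, output = 1

1


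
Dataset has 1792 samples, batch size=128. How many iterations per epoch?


Iterations per epoch = dataset_size / batch_size
= 1792 / 128
= 14

14


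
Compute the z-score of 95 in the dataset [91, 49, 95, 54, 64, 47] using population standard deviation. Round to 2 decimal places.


Mean = (91 + 49 + 95 + 54 + 64 + 47) / 6 = 66.6667
Variance = sum((x_i - mean)^2) / n = 376.8889
Std = sqrt(376.8889) = 19.4136
Z = (x - mean) / std
= (95 - 66.6667) / 19.4136
= 28.3333 / 19.4136
= 1.46

1.46


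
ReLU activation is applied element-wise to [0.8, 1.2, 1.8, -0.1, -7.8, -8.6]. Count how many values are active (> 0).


ReLU(x) = max(0, x) for each element:
ReLU(0.8) = 0.8
ReLU(1.2) = 1.2
ReLU(1.8) = 1.8
ReLU(-0.1) = 0
ReLU(-7.8) = 0
ReLU(-8.6) = 0
Active neurons (>0): 3

3


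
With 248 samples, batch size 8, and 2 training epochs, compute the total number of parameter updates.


Iterations per epoch = 248 / 8 = 31
Total updates = iterations_per_epoch * epochs
= 31 * 2
= 62

62


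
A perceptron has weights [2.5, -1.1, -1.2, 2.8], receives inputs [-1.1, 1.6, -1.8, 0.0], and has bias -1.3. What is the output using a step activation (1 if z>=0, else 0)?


z = w . x + b
= 2.5*-1.1 + -1.1*1.6 + -1.2*-1.8 + 2.8*0.0 + -1.3
= -2.75 + -1.76 + 2.16 + 0.0 + -1.3
= -2.35 + -1.3
= -3.65
Since z = -3.65 < 0, output = 0

0


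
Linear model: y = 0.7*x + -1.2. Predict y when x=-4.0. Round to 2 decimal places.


y = 0.7 * -4.0 + (-1.2)
= -2.8 + (-1.2)
= -4.00

-4.00


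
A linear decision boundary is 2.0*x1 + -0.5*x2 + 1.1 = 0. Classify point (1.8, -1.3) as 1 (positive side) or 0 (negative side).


Compute 2.0 * 1.8 + -0.5 * -1.3 + 1.1
= 3.6 + 0.65 + 1.1
= 5.35
Since 5.35 >= 0, the point is on the positive side.

1


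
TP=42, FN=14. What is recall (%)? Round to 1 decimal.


Recall = TP / (TP + FN) * 100
= 42 / (42 + 14)
= 42 / 56
= 0.75
= 75.0%

75.0


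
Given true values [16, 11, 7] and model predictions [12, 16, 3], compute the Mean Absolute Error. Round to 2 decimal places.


Absolute errors: [4, 5, 4]
Sum of absolute errors = 13
MAE = 13 / 3 = 4.33

4.33


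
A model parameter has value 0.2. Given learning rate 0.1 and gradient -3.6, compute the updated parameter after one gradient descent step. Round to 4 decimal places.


w_new = w_old - lr * gradient
= 0.2 - 0.1 * -3.6
= 0.2 - (-0.36)
= 0.5600

0.5600


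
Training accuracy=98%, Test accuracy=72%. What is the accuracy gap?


Gap = train_accuracy - test_accuracy
= 98 - 72
= 26%
This large gap strongly indicates overfitting.

26


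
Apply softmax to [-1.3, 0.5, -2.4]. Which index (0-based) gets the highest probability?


Softmax is a monotonic transformation, so it preserves the argmax.
We need to find the index of the maximum logit.
Index 0: -1.3
Index 1: 0.5
Index 2: -2.4
Maximum logit = 0.5 at index 1

1


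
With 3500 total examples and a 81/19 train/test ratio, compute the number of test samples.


Train samples = 3500 * 81% = 2835
Test samples = 3500 - 2835
= 665

665


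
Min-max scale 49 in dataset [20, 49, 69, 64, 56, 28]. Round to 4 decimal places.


Min = 20, Max = 69
Range = 69 - 20 = 49
Scaled = (x - min) / (max - min)
= (49 - 20) / 49
= 29 / 49
= 0.5918

0.5918


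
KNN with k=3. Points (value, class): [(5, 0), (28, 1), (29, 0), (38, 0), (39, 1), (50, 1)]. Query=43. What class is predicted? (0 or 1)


Distances from query 43:
Point 39 (class 1): distance = 4
Point 38 (class 0): distance = 5
Point 50 (class 1): distance = 7
K=3 nearest neighbors: classes = [1, 0, 1]
Votes for class 1: 2 / 3
Majority vote => class 1

1


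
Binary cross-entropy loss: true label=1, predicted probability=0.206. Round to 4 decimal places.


For y=1: Loss = -log(p)
= -log(0.206)
= -(-1.5799)
= 1.5799

1.5799


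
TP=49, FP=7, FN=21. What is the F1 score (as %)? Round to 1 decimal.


Precision = TP / (TP + FP) = 49 / 56 = 0.875
Recall = TP / (TP + FN) = 49 / 70 = 0.7
F1 = 2 * P * R / (P + R)
= 2 * 0.875 * 0.7 / (0.875 + 0.7)
= 1.225 / 1.575
= 0.7778
As percentage: 77.8%

77.8


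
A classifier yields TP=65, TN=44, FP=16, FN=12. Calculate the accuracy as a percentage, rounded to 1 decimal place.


Accuracy = (TP + TN) / (TP + TN + FP + FN) * 100
= (65 + 44) / (65 + 44 + 16 + 12)
= 109 / 137
= 0.7956
= 79.6%

79.6


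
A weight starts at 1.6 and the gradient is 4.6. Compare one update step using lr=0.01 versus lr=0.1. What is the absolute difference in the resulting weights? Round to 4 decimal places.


With lr=0.01: w_new = 1.6 - 0.01 * 4.6 = 1.554
With lr=0.1: w_new = 1.6 - 0.1 * 4.6 = 1.14
Absolute difference = |1.554 - 1.14|
= 0.4140

0.4140


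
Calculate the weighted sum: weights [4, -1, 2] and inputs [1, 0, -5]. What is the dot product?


Element-wise products:
4 * 1 = 4
-1 * 0 = 0
2 * -5 = -10
Sum = 4 + 0 + -10
= -6

-6


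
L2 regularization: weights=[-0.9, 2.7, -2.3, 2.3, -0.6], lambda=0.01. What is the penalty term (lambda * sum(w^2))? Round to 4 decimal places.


Squaring each weight:
(-0.9)^2 = 0.81
2.7^2 = 7.29
(-2.3)^2 = 5.29
2.3^2 = 5.29
(-0.6)^2 = 0.36
Sum of squares = 19.04
Penalty = 0.01 * 19.04 = 0.1904

0.1904


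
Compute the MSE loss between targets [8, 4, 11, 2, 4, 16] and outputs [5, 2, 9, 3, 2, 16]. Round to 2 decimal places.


Differences: [3, 2, 2, -1, 2, 0]
Squared errors: [9, 4, 4, 1, 4, 0]
Sum of squared errors = 22
MSE = 22 / 6 = 3.67

3.67


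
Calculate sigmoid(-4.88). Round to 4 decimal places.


sigmoid(z) = 1 / (1 + exp(-z))
exp(-(-4.88)) = exp(4.88) = 131.6307
1 + 131.6307 = 132.6307
1 / 132.6307 = 0.0075

0.0075


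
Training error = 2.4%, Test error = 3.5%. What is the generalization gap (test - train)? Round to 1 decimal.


Generalization gap = test_error - train_error
= 3.5 - 2.4
= 1.1%
A small gap suggests good generalization.

1.1


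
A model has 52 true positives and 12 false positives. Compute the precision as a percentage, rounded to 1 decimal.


Precision = TP / (TP + FP) * 100
= 52 / (52 + 12)
= 52 / 64
= 0.8125
= 81.3%

81.3


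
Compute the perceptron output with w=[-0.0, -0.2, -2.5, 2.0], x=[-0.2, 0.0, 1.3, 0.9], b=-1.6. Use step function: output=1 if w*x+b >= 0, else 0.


z = w . x + b
= -0.0*-0.2 + -0.2*0.0 + -2.5*1.3 + 2.0*0.9 + -1.6
= 0.0 + -0.0 + -3.25 + 1.8 + -1.6
= -1.45 + -1.6
= -3.05
Since z = -3.05 < 0, output = 0

0


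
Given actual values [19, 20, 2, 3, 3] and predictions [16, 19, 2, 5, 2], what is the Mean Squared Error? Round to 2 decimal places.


Differences: [3, 1, 0, -2, 1]
Squared errors: [9, 1, 0, 4, 1]
Sum of squared errors = 15
MSE = 15 / 5 = 3.00

3.00


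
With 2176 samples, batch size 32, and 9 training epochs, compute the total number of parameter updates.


Iterations per epoch = 2176 / 32 = 68
Total updates = iterations_per_epoch * epochs
= 68 * 9
= 612

612


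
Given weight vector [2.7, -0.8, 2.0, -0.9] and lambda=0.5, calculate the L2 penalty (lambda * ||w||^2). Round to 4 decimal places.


Squaring each weight:
2.7^2 = 7.29
(-0.8)^2 = 0.64
2.0^2 = 4.0
(-0.9)^2 = 0.81
Sum of squares = 12.74
Penalty = 0.5 * 12.74 = 6.3700

6.3700


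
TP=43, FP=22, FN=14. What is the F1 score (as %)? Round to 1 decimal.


Precision = TP / (TP + FP) = 43 / 65 = 0.6615
Recall = TP / (TP + FN) = 43 / 57 = 0.7544
F1 = 2 * P * R / (P + R)
= 2 * 0.6615 * 0.7544 / (0.6615 + 0.7544)
= 0.9981 / 1.4159
= 0.7049
As percentage: 70.5%

70.5


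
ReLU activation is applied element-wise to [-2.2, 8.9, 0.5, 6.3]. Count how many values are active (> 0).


ReLU(x) = max(0, x) for each element:
ReLU(-2.2) = 0
ReLU(8.9) = 8.9
ReLU(0.5) = 0.5
ReLU(6.3) = 6.3
Active neurons (>0): 3

3


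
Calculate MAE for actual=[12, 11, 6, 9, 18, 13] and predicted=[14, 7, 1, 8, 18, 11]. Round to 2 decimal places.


Absolute errors: [2, 4, 5, 1, 0, 2]
Sum of absolute errors = 14
MAE = 14 / 6 = 2.33

2.33


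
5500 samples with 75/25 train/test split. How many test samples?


Train samples = 5500 * 75% = 4125
Test samples = 5500 - 4125
= 1375

1375


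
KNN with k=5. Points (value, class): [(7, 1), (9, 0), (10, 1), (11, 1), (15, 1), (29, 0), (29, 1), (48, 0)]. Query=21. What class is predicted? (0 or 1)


Distances from query 21:
Point 15 (class 1): distance = 6
Point 29 (class 0): distance = 8
Point 29 (class 1): distance = 8
Point 11 (class 1): distance = 10
Point 10 (class 1): distance = 11
K=5 nearest neighbors: classes = [1, 0, 1, 1, 1]
Votes for class 1: 4 / 5
Majority vote => class 1

1


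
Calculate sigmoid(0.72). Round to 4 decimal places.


sigmoid(z) = 1 / (1 + exp(-z))
exp(-(0.72)) = exp(-0.72) = 0.4868
1 + 0.4868 = 1.4868
1 / 1.4868 = 0.6726

0.6726


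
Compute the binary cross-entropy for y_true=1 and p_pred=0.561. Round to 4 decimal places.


For y=1: Loss = -log(p)
= -log(0.561)
= -(-0.578)
= 0.5780

0.5780


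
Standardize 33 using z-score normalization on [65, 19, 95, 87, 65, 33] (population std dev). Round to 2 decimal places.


Mean = (65 + 19 + 95 + 87 + 65 + 33) / 6 = 60.6667
Variance = sum((x_i - mean)^2) / n = 735.2222
Std = sqrt(735.2222) = 27.115
Z = (x - mean) / std
= (33 - 60.6667) / 27.115
= -27.6667 / 27.115
= -1.02

-1.02


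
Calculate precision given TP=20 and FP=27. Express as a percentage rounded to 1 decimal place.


Precision = TP / (TP + FP) * 100
= 20 / (20 + 27)
= 20 / 47
= 0.4255
= 42.6%

42.6


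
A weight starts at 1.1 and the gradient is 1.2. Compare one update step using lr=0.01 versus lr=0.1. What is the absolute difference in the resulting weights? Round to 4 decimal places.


With lr=0.01: w_new = 1.1 - 0.01 * 1.2 = 1.088
With lr=0.1: w_new = 1.1 - 0.1 * 1.2 = 0.98
Absolute difference = |1.088 - 0.98|
= 0.1080

0.1080


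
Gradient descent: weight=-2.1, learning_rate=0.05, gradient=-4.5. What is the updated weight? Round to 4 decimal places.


w_new = w_old - lr * gradient
= -2.1 - 0.05 * -4.5
= -2.1 - (-0.225)
= -1.8750

-1.8750


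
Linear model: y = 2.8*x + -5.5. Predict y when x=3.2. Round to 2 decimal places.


y = 2.8 * 3.2 + (-5.5)
= 8.96 + (-5.5)
= 3.46

3.46


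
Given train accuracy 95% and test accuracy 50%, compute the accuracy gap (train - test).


Gap = train_accuracy - test_accuracy
= 95 - 50
= 45%
This large gap strongly indicates overfitting.

45


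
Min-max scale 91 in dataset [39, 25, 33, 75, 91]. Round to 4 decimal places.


Min = 25, Max = 91
Range = 91 - 25 = 66
Scaled = (x - min) / (max - min)
= (91 - 25) / 66
= 66 / 66
= 1.0000

1.0000


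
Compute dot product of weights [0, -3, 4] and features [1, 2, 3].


Element-wise products:
0 * 1 = 0
-3 * 2 = -6
4 * 3 = 12
Sum = 0 + -6 + 12
= 6

6


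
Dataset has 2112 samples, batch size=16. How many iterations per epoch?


Iterations per epoch = dataset_size / batch_size
= 2112 / 16
= 132

132


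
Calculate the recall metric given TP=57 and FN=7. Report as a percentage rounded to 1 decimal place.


Recall = TP / (TP + FN) * 100
= 57 / (57 + 7)
= 57 / 64
= 0.8906
= 89.1%

89.1


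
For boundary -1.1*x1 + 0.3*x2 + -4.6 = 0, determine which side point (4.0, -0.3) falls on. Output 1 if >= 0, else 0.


Compute -1.1 * 4.0 + 0.3 * -0.3 + -4.6
= -4.4 + -0.09 + -4.6
= -9.09
Since -9.09 < 0, the point is on the negative side.

0


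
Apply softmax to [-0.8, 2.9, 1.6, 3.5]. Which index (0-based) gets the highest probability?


Softmax is a monotonic transformation, so it preserves the argmax.
We need to find the index of the maximum logit.
Index 0: -0.8
Index 1: 2.9
Index 2: 1.6
Index 3: 3.5
Maximum logit = 3.5 at index 3

3


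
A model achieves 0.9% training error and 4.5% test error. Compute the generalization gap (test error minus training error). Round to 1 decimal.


Generalization gap = test_error - train_error
= 4.5 - 0.9
= 3.6%
A moderate gap.

3.6


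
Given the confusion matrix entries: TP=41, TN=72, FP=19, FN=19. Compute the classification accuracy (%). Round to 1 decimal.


Accuracy = (TP + TN) / (TP + TN + FP + FN) * 100
= (41 + 72) / (41 + 72 + 19 + 19)
= 113 / 151
= 0.7483
= 74.8%

74.8


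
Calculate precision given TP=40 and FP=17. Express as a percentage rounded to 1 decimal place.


Precision = TP / (TP + FP) * 100
= 40 / (40 + 17)
= 40 / 57
= 0.7018
= 70.2%

70.2


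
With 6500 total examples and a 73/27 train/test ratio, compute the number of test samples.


Train samples = 6500 * 73% = 4745
Test samples = 6500 - 4745
= 1755

1755


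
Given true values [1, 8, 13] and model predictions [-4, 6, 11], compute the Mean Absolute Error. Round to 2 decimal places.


Absolute errors: [5, 2, 2]
Sum of absolute errors = 9
MAE = 9 / 3 = 3.00

3.00
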